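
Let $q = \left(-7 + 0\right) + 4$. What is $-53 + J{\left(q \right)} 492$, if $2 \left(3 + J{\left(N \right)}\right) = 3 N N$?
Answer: $5113$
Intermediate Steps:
$q = -3$ ($q = -7 + 4 = -3$)
$J{\left(N \right)} = -3 + \frac{3 N^{2}}{2}$ ($J{\left(N \right)} = -3 + \frac{3 N N}{2} = -3 + \frac{3 N^{2}}{2}$)
$-53 + J{\left(q \right)} 492 = -53 + \left(-3 + \frac{3 \left(-3\right)^{2}}{2}\right) 492 = -53 + \left(-3 + \frac{3}{2} \cdot 9\right) 492 = -53 + \left(-3 + \frac{27}{2}\right) 492 = -53 + \frac{21}{2} \cdot 492 = -53 + 5166 = 5113$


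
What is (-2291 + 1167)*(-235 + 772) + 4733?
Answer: -598855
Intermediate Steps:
(-2291 + 1167)*(-235 + 772) + 4733 = -1124*537 + 4733 = -603588 + 4733 = -598855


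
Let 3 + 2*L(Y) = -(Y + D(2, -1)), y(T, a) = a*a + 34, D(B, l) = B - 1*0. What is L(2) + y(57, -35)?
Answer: 2511/2 ≈ 1255.5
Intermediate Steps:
D(B, l) = B (D(B, l) = B + 0 = B)
y(T, a) = 34 + a² (y(T, a) = a² + 34 = 34 + a²)
L(Y) = -5/2 - Y/2 (L(Y) = -3/2 + (-(Y + 2))/2 = -3/2 + (-(2 + Y))/2 = -3/2 + (-2 - Y)/2 = -3/2 + (-1 - Y/2) = -5/2 - Y/2)
L(2) + y(57, -35) = (-5/2 - ½*2) + (34 + (-35)²) = (-5/2 - 1) + (34 + 1225) = -7/2 + 1259 = 2511/2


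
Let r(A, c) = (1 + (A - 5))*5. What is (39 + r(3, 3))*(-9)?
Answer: -306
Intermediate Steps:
r(A, c) = -20 + 5*A (r(A, c) = (1 + (-5 + A))*5 = (-4 + A)*5 = -20 + 5*A)
(39 + r(3, 3))*(-9) = (39 + (-20 + 5*3))*(-9) = (39 + (-20 + 15))*(-9) = (39 - 5)*(-9) = 34*(-9) = -306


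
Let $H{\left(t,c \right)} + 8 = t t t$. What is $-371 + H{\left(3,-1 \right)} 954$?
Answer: $17755$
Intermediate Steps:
$H{\left(t,c \right)} = -8 + t^{3}$ ($H{\left(t,c \right)} = -8 + t t t = -8 + t^{2} t = -8 + t^{3}$)
$-371 + H{\left(3,-1 \right)} 954 = -371 + \left(-8 + 3^{3}\right) 954 = -371 + \left(-8 + 27\right) 954 = -371 + 19 \cdot 954 = -371 + 18126 = 17755$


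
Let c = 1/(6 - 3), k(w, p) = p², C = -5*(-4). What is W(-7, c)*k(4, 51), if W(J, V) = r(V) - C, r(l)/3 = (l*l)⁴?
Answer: -12640571/243 ≈ -52019.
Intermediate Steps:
C = 20
r(l) = 3*l⁸ (r(l) = 3*(l*l)⁴ = 3*(l²)⁴ = 3*l⁸)
c = ⅓ (c = 1/3 = ⅓ ≈ 0.33333)
W(J, V) = -20 + 3*V⁸ (W(J, V) = 3*V⁸ - 1*20 = 3*V⁸ - 20 = -20 + 3*V⁸)
W(-7, c)*k(4, 51) = (-20 + 3*(⅓)⁸)*51² = (-20 + 3*(1/6561))*2601 = (-20 + 1/2187)*2601 = -43739/2187*2601 = -12640571/243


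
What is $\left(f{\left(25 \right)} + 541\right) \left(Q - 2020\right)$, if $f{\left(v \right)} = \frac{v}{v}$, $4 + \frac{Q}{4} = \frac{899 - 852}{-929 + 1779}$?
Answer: $- \frac{468941652}{425} \approx -1.1034 \cdot 10^{6}$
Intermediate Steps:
$Q = - \frac{6706}{425}$ ($Q = -16 + 4 \frac{899 - 852}{-929 + 1779} = -16 + 4 \cdot \frac{47}{850} = -16 + \frac{94}{425} = - \frac{6706}{425} \approx -15.779$)
$f{\left(v \right)} = 1$
$\left(f{\left(25 \right)} + 541\right) \left(Q - 2020\right) = \left(1 + 541\right) \left(- \frac{6706}{425} - 2020\right) = 542 \left(- \frac{865206}{425}\right) = - \frac{468941652}{425}$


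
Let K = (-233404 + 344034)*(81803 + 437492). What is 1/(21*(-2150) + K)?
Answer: 1/57449560700 ≈ 1.7407e-11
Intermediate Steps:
K = 57449605850 (K = 110630*519295 = 57449605850)
1/(21*(-2150) + K) = 1/(21*(-2150) + 57449605850) = 1/(-45150 + 57449605850) = 1/57449560700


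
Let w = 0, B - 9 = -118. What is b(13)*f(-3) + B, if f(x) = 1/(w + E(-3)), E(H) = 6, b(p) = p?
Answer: -641/6 ≈ -106.83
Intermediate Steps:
B = -109 (B = 9 - 118 = -109)
f(x) = 1/6 (f(x) = 1/(0 + 6) = 1/6)
b(13)*f(-3) + B = 13*(1/6) - 109 = 13/6 - 109 = -641/6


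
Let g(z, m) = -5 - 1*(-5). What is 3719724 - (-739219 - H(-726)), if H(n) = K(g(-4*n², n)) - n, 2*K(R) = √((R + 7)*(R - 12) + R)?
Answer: 4459669 + I*√21 ≈ 4.4597e+6 + 4.5826*I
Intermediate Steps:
g(z, m) = 0 (g(z, m) = -5 + 5 = 0)
K(R) = √(R + (-12 + R)*(7 + R))/2 (K(R) = √((R + 7)*(R - 12) + R)/2 = √((7 + R)*(-12 + R) + R)/2 = √((-12 + R)*(7 + R) + R)/2 = √(R + (-12 + R)*(7 + R))/2)
H(n) = -n + I*√21 (H(n) = √(-84 + 0² - 4*0)/2 - n = √(-84 + 0 + 0)/2 - n = √(-84)/2 - n = (2*I*√21)/2 - n = I*√21 - n = -n + I*√21)
3719724 - (-739219 - H(-726)) = 3719724 - (-739219 - (-1*(-726) + I*√21)) = 3719724 - (-739219 - (726 + I*√21)) = 3719724 - (-739219 + (-726 - I*√21)) = 3719724 - (-739945 - I*√21) = 3719724 + (739945 + I*√21) = 4459669 + I*√21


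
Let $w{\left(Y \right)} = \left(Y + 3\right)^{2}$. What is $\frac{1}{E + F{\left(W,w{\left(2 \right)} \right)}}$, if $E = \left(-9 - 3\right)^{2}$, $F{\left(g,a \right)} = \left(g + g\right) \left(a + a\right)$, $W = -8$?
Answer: $- \frac{1}{656} \approx -0.0015244$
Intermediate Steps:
$w{\left(Y \right)} = \left(3 + Y\right)^{2}$
$F{\left(g,a \right)} = 4 a g$ ($F{\left(g,a \right)} = 2 g 2 a = 4 a g$)
$E = 144$ ($E = \left(-12\right)^{2} = 144$)
$\frac{1}{E + F{\left(W,w{\left(2 \right)} \right)}} = \frac{1}{144 + 4 \left(3 + 2\right)^{2} \left(-8\right)} = \frac{1}{144 + 4 \cdot 5^{2} \left(-8\right)} = \frac{1}{144 + 4 \cdot 25 \left(-8\right)} = \frac{1}{144 - 800} = \frac{1}{-656} = - \frac{1}{656}$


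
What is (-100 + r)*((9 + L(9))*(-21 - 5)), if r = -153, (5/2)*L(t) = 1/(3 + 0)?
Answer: 901186/15 ≈ 60079.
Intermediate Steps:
L(t) = 2/15 (L(t) = 2/(5*(3 + 0)) = (⅖)/3 = (⅖)*(⅓) = 2/15)
(-100 + r)*((9 + L(9))*(-21 - 5)) = (-100 - 153)*((9 + 2/15)*(-21 - 5)) = -34661*(-26)/15 = -253*(-3562/15) = 901186/15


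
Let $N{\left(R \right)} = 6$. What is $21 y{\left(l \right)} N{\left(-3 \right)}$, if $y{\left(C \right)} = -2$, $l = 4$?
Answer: $-252$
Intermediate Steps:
$21 y{\left(l \right)} N{\left(-3 \right)} = 21 \left(-2\right) 6 = \left(-42\right) 6 = -252$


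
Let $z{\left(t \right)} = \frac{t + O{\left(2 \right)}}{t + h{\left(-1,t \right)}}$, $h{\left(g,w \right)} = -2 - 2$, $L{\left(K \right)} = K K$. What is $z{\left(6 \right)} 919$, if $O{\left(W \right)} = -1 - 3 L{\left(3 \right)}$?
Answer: $-10109$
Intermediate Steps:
$L{\left(K \right)} = K^{2}$
$h{\left(g,w \right)} = -4$ ($h{\left(g,w \right)} = -2 - 2 = -4$)
$O{\left(W \right)} = -28$ ($O{\left(W \right)} = -1 - 3 \cdot 3^{2} = -1 - 27 = -28$)
$z{\left(t \right)} = \frac{-28 + t}{-4 + t}$ ($z{\left(t \right)} = \frac{t - 28}{t - 4} = \frac{-28 + t}{-4 + t}$)
$z{\left(6 \right)} 919 = \frac{-28 + 6}{-4 + 6} \cdot 919 = \frac{1}{2} \left(-22\right) 919 = \left(-11\right) 919 = -10109$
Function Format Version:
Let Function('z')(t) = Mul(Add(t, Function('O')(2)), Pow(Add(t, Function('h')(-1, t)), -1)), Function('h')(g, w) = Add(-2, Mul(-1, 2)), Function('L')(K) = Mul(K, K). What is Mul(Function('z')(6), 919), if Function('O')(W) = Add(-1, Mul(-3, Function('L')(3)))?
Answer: -10109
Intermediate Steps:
Function('L')(K) = Pow(K, 2)
Function('h')(g, w) = -4 (Function('h')(g, w) = Add(-2, -2) = -4)
Function('O')(W) = -28 (Function('O')(W) = Add(-1, Mul(-3, Pow(3, 2))) = Add(-1, Mul(-3, 9)) = Add(-1, -27) = -28)
Function('z')(t) = Mul(Pow(Add(-4, t), -1), Add(-28, t)) (Function('z')(t) = Mul(Add(t, -28), Pow(Add(t, -4), -1)) = Mul(Add(-28, t), Pow(Add(-4, t), -1)) = Mul(Pow(Add(-4, t), -1), Add(-28, t)))
Mul(Function('z')(6), 919) = Mul(Mul(Pow(Add(-4, 6), -1), Add(-28, 6)), 919) = Mul(Mul(Pow(2, -1), -22), 919) = Mul(Mul(Rational(1, 2), -22), 919) = Mul(-11, 919) = -10109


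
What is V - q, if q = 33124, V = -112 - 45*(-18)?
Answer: -32426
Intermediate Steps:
V = 698 (V = -112 + 810 = 698)
V - q = 698 - 1*33124 = 698 - 33124 = -32426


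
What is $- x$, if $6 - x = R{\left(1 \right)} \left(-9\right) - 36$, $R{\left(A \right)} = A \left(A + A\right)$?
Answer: $-60$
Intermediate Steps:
$R{\left(A \right)} = 2 A^{2}$ ($R{\left(A \right)} = A 2 A = 2 A^{2}$)
$x = 60$ ($x = 6 - \left(2 \cdot 1^{2} \left(-9\right) - 36\right) = 6 - \left(2 \cdot 1 \left(-9\right) - 36\right) = 6 - \left(2 \left(-9\right) - 36\right) = 6 - \left(-18 - 36\right) = 6 - -54 = 6 + 54 = 60$)
$- x = \left(-1\right) 60 = -60$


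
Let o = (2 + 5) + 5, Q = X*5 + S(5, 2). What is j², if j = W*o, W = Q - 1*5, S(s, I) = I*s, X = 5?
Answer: 129600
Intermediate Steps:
Q = 35 (Q = 5*5 + 2*5 = 25 + 10 = 35)
o = 12 (o = 7 + 5 = 12)
W = 30 (W = 35 - 1*5 = 35 - 5 = 30)
j = 360 (j = 30*12 = 360)
j² = 360² = 129600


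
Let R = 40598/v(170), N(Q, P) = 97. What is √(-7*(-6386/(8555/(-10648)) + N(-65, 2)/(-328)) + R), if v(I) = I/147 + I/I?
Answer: I*√7281386853043351199970/444757340 ≈ 191.86*I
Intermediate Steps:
v(I) = 1 + I/147 (v(I) = I*(1/147) + 1 = I/147 + 1 = 1 + I/147)
R = 5967906/317 (R = 40598/(1 + (1/147)*170) = 40598/(1 + 170/147) = 40598/(317/147) = 40598*(147/317) = 5967906/317 ≈ 18826.)
√(-7*(-6386/(8555/(-10648)) + N(-65, 2)/(-328)) + R) = √(-7*(-6386/(8555/(-10648)) + 97/(-328)) + 5967906/317) = √(-7*(-6386/(8555*(-1/10648)) + 97*(-1/328)) + 5967906/317) = √(-7*(-6386/(-8555/10648) - 97/328) + 5967906/317) = √(-7*(-6386*(-10648/8555) - 97/328) + 5967906/317) = √(-7*(67998128/8555 - 97/328) + 5967906/317) = √(-7*22302556149/2806040 + 5967906/317) = √(-156117893043/2806040 + 5967906/317) = √(-32743189142391/889514680) = I*√7281386853043351199970/444757340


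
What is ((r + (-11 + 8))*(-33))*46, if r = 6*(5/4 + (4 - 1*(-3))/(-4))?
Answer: 9108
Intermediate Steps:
r = -3 (r = 6*(5*(¼) + (4 + 3)*(-¼)) = 6*(5/4 + 7*(-¼)) = 6*(5/4 - 7/4) = 6*(-½) = -3)
((r + (-11 + 8))*(-33))*46 = ((-3 + (-11 + 8))*(-33))*46 = ((-3 - 3)*(-33))*46 = -6*(-33)*46 = 198*46 = 9108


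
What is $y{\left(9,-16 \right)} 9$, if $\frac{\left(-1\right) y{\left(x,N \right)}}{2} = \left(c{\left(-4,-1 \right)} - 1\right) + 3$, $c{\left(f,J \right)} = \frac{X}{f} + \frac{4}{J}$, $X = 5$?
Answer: $\frac{117}{2} \approx 58.5$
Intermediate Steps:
$c{\left(f,J \right)} = \frac{4}{J} + \frac{5}{f}$ ($c{\left(f,J \right)} = \frac{5}{f} + \frac{4}{J} = \frac{4}{J} + \frac{5}{f}$)
$y{\left(x,N \right)} = \frac{13}{2}$ ($y{\left(x,N \right)} = - 2 \left(\left(\left(\frac{4}{-1} + \frac{5}{-4}\right) - 1\right) + 3\right) = - 2 \left(\left(\left(4 \left(-1\right) + 5 \left(- \frac{1}{4}\right)\right) - 1\right) + 3\right) = - 2 \left(\left(\left(-4 - \frac{5}{4}\right) - 1\right) + 3\right) = - 2 \left(\left(- \frac{21}{4} - 1\right) + 3\right) = - 2 \left(- \frac{25}{4} + 3\right) = \left(-2\right) \left(- \frac{13}{4}\right) = \frac{13}{2}$)
$y{\left(9,-16 \right)} 9 = \frac{13}{2} \cdot 9 = \frac{117}{2}$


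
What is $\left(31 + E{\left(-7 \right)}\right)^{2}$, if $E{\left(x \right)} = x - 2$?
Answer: $484$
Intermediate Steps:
$E{\left(x \right)} = -2 + x$
$\left(31 + E{\left(-7 \right)}\right)^{2} = \left(31 - 9\right)^{2} = 22^{2} = 484$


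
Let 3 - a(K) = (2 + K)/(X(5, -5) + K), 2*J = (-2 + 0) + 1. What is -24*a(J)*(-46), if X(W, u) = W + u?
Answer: 6624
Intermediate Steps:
J = -1/2 (J = ((-2 + 0) + 1)/2 = (-2 + 1)/2 = (1/2)*(-1) = -1/2 ≈ -0.50000)
a(K) = 3 - (2 + K)/K (a(K) = 3 - (2 + K)/((5 - 5) + K) = 3 - (2 + K)/(0 + K) = 3 - (2 + K)/K)
-24*a(J)*(-46) = -24*(2 - 2/(-1/2))*(-46) = -24*(2 - 2*(-2))*(-46) = -24*(2 + 4)*(-46) = -24*6*(-46) = -144*(-46) = 6624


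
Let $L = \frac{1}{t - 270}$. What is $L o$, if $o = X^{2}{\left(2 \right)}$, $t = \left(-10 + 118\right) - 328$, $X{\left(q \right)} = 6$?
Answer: $- \frac{18}{245} \approx -0.073469$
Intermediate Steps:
$t = -220$ ($t = 108 - 328 = -220$)
$L = - \frac{1}{490}$ ($L = \frac{1}{-220 - 270} = \frac{1}{-490} = - \frac{1}{490} \approx -0.0020408$)
$o = 36$ ($o = 6^{2} = 36$)
$L o = \left(- \frac{1}{490}\right) 36 = - \frac{18}{245}$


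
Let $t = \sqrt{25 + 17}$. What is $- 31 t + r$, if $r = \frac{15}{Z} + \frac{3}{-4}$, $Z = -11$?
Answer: $- \frac{93}{44} - 31 \sqrt{42} \approx -203.02$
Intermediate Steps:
$t = \sqrt{42} \approx 6.4807$
$r = - \frac{93}{44}$ ($r = \frac{15}{-11} + \frac{3}{-4} = 15 \left(- \frac{1}{11}\right) + 3 \left(- \frac{1}{4}\right) = - \frac{15}{11} - \frac{3}{4} = - \frac{93}{44} \approx -2.1136$)
$- 31 t + r = - 31 \sqrt{42} - \frac{93}{44} = - \frac{93}{44} - 31 \sqrt{42}$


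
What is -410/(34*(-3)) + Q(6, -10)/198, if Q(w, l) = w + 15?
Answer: 1543/374 ≈ 4.1257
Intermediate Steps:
Q(w, l) = 15 + w
-410/(34*(-3)) + Q(6, -10)/198 = -410/(34*(-3)) + (15 + 6)/198 = -410/(-102) + 21*(1/198) = -410*(-1/102) + 7/66 = 205/51 + 7/66 = 1543/374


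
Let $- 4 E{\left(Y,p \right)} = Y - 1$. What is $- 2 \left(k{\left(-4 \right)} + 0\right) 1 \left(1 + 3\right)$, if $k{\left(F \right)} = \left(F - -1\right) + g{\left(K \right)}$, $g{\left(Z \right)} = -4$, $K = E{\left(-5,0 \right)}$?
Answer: $56$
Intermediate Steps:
$E{\left(Y,p \right)} = \frac{1}{4} - \frac{Y}{4}$ ($E{\left(Y,p \right)} = - \frac{Y - 1}{4} = - \frac{-1 + Y}{4} = \frac{1}{4} - \frac{Y}{4}$)
$K = \frac{3}{2}$ ($K = \frac{1}{4} - - \frac{5}{4} = \frac{1}{4} + \frac{5}{4} = \frac{3}{2} \approx 1.5$)
$k{\left(F \right)} = -3 + F$ ($k{\left(F \right)} = \left(F - -1\right) - 4 = \left(F + 1\right) - 4 = \left(1 + F\right) - 4 = -3 + F$)
$- 2 \left(k{\left(-4 \right)} + 0\right) 1 \left(1 + 3\right) = - 2 \left(\left(-3 - 4\right) + 0\right) 1 \left(1 + 3\right) = - 2 \left(-7 + 0\right) 1 \cdot 4 = \left(-2\right) \left(-7\right) 4 = 14 \cdot 4 = 56$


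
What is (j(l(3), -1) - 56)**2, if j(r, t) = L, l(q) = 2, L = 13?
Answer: 1849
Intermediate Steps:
j(r, t) = 13
(j(l(3), -1) - 56)**2 = (13 - 56)**2 = (-43)**2 = 1849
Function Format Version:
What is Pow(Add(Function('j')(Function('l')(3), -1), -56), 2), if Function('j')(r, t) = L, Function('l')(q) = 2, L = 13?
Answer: 1849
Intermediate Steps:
Function('j')(r, t) = 13
Pow(Add(Function('j')(Function('l')(3), -1), -56), 2) = Pow(Add(13, -56), 2) = Pow(-43, 2) = 1849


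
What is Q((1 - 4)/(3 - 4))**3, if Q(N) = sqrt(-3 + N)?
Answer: 0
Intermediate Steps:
Q((1 - 4)/(3 - 4))**3 = (sqrt(-3 + (1 - 4)/(3 - 4)))**3 = (sqrt(-3 - 3/(-1)))**3 = (sqrt(-3 - 3*(-1)))**3 = (sqrt(-3 + 3))**3 = (sqrt(0))**3 = 0**3 = 0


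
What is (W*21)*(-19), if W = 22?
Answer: -8778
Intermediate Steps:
(W*21)*(-19) = (22*21)*(-19) = 462*(-19) = -8778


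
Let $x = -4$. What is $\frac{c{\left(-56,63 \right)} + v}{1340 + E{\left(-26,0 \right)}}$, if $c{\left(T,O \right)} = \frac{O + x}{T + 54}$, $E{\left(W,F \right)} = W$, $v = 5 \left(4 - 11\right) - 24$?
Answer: $- \frac{59}{876} \approx -0.067352$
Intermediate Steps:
$v = -59$ ($v = 5 \left(4 - 11\right) - 24 = 5 \left(-7\right) - 24 = -35 - 24 = -59$)
$c{\left(T,O \right)} = \frac{-4 + O}{54 + T}$ ($c{\left(T,O \right)} = \frac{O - 4}{T + 54} = \frac{-4 + O}{54 + T}$)
$\frac{c{\left(-56,63 \right)} + v}{1340 + E{\left(-26,0 \right)}} = \frac{\frac{-4 + 63}{54 - 56} - 59}{1340 - 26} = \frac{\frac{1}{-2} \cdot 59 - 59}{1314} = \left(\left(- \frac{1}{2}\right) 59 - 59\right) \frac{1}{1314} = \left(- \frac{59}{2} - 59\right) \frac{1}{1314} = \left(- \frac{177}{2}\right) \frac{1}{1314} = - \frac{59}{876}$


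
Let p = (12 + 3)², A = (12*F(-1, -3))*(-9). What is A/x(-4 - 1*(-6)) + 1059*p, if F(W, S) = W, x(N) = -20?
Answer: 1191348/5 ≈ 2.3827e+5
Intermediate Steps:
A = 108 (A = (12*(-1))*(-9) = -12*(-9) = 108)
p = 225 (p = 15² = 225)
A/x(-4 - 1*(-6)) + 1059*p = 108/(-20) + 1059*225 = 108*(-1/20) + 238275 = -27/5 + 238275 = 1191348/5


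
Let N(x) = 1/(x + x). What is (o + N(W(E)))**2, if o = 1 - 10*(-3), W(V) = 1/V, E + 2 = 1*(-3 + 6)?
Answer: 3969/4 ≈ 992.25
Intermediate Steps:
E = 1 (E = -2 + 1*(-3 + 6) = -2 + 1*3 = -2 + 3 = 1)
o = 31 (o = 1 + 30 = 31)
N(x) = 1/(2*x)
(o + N(W(E)))**2 = (31 + 1/(2*(1/1)))**2 = (31 + (1/2)/1)**2 = (31 + (1/2)*1)**2 = (31 + 1/2)**2 = (63/2)**2 = 3969/4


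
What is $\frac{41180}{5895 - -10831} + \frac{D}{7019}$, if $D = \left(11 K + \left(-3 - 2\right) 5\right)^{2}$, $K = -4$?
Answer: $\frac{184337453}{58699897} \approx 3.1403$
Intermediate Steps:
$D = 4761$ ($D = \left(11 \left(-4\right) + \left(-3 - 2\right) 5\right)^{2} = \left(-44 - 25\right)^{2} = \left(-69\right)^{2} = 4761$)
$\frac{41180}{5895 - -10831} + \frac{D}{7019} = \frac{41180}{5895 - -10831} + \frac{4761}{7019} = \frac{41180}{5895 + 10831} + 4761 \cdot \frac{1}{7019} = \frac{41180}{16726} + \frac{4761}{7019} = 41180 \cdot \frac{1}{16726} + \frac{4761}{7019} = \frac{20590}{8363} + \frac{4761}{7019} = \frac{184337453}{58699897}$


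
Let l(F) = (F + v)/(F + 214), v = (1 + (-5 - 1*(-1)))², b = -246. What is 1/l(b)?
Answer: 32/237 ≈ 0.13502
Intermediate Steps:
v = 9 (v = (1 + (-5 + 1))² = (1 - 4)² = (-3)² = 9)
l(F) = (9 + F)/(214 + F) (l(F) = (F + 9)/(F + 214) = (9 + F)/(214 + F))
1/l(b) = 1/((9 - 246)/(214 - 246)) = 1/(-237/(-32)) = 1/(-1/32*(-237)) = 1/(237/32) = 32/237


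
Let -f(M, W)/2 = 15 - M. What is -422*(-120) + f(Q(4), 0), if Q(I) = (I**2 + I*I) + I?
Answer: 50682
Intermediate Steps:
Q(I) = I + 2*I**2 (Q(I) = (I**2 + I**2) + I = 2*I**2 + I = I + 2*I**2)
f(M, W) = -30 + 2*M (f(M, W) = -2*(15 - M) = -30 + 2*M)
-422*(-120) + f(Q(4), 0) = -422*(-120) + (-30 + 2*(4*(1 + 2*4))) = 50640 + (-30 + 2*(4*(1 + 8))) = 50640 + (-30 + 2*(4*9)) = 50640 + (-30 + 2*36) = 50640 + (-30 + 72) = 50640 + 42 = 50682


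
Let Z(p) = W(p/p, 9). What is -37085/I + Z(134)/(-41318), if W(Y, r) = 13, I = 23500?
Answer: -153258353/97097300 ≈ -1.5784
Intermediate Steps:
Z(p) = 13
-37085/I + Z(134)/(-41318) = -37085/23500 + 13/(-41318) = -37085*1/23500 + 13*(-1/41318) = -7417/4700 - 13/41318 = -153258353/97097300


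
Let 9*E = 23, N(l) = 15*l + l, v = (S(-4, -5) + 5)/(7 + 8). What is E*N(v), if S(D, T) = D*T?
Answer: 1840/27 ≈ 68.148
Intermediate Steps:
v = 5/3 (v = (-4*(-5) + 5)/(7 + 8) = (20 + 5)/15 = 25*(1/15) = 5/3 ≈ 1.6667)
N(l) = 16*l
E = 23/9 (E = (1/9)*23 = 23/9 ≈ 2.5556)
E*N(v) = 23*(16*(5/3))/9 = (23/9)*(80/3) = 1840/27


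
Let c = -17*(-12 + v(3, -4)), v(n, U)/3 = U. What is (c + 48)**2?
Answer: 207936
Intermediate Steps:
v(n, U) = 3*U
c = 408 (c = -17*(-12 + 3*(-4)) = -17*(-12 - 12) = -17*(-24) = 408)
(c + 48)**2 = (408 + 48)**2 = 456**2 = 207936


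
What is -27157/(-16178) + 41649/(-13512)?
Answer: -51142023/36432856 ≈ -1.4037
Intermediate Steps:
-27157/(-16178) + 41649/(-13512) = -27157*(-1/16178) + 41649*(-1/13512) = 27157/16178 - 13883/4504 = -51142023/36432856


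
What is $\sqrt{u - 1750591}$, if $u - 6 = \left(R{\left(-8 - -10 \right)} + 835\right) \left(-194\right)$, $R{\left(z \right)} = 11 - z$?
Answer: $i \sqrt{1914321} \approx 1383.6 i$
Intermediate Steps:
$u = -163730$ ($u = 6 + \left(\left(11 - \left(-8 - -10\right)\right) + 835\right) \left(-194\right) = 6 + \left(\left(11 - \left(-8 + 10\right)\right) + 835\right) \left(-194\right) = 6 + \left(\left(11 - 2\right) + 835\right) \left(-194\right) = 6 + \left(9 + 835\right) \left(-194\right) = 6 + 844 \left(-194\right) = 6 - 163736 = -163730$)
$\sqrt{u - 1750591} = \sqrt{-163730 - 1750591} = \sqrt{-1914321} = i \sqrt{1914321}$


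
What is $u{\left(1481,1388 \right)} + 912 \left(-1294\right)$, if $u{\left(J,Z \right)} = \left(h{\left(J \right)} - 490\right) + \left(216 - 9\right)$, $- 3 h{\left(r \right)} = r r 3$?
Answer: $-3373772$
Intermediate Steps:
$h{\left(r \right)} = - r^{2}$ ($h{\left(r \right)} = - \frac{r r 3}{3} = - \frac{r^{2} \cdot 3}{3} = - \frac{3 r^{2}}{3} = - r^{2}$)
$u{\left(J,Z \right)} = -283 - J^{2}$ ($u{\left(J,Z \right)} = \left(- J^{2} - 490\right) + \left(216 - 9\right) = \left(-490 - J^{2}\right) + \left(216 - 9\right) = \left(-490 - J^{2}\right) + 207 = -283 - J^{2}$)
$u{\left(1481,1388 \right)} + 912 \left(-1294\right) = \left(-283 - 1481^{2}\right) + 912 \left(-1294\right) = \left(-283 - 2193361\right) - 1180128 = -2193644 - 1180128 = -3373772$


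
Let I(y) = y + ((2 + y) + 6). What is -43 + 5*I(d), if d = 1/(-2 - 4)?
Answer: -14/3 ≈ -4.6667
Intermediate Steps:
d = -⅙ (d = 1/(-6) = -⅙ ≈ -0.16667)
I(y) = 8 + 2*y (I(y) = y + (8 + y) = 8 + 2*y)
-43 + 5*I(d) = -43 + 5*(8 + 2*(-⅙)) = -43 + 5*(8 - ⅓) = -43 + 5*(23/3) = -43 + 115/3 = -14/3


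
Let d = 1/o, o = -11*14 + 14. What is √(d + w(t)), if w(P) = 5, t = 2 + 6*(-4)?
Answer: √24465/70 ≈ 2.2345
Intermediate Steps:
o = -140 (o = -154 + 14 = -140)
t = -22 (t = 2 - 24 = -22)
d = -1/140 (d = 1/(-140) = -1/140 ≈ -0.0071429)
√(d + w(t)) = √(-1/140 + 5) = √(699/140) = √24465/70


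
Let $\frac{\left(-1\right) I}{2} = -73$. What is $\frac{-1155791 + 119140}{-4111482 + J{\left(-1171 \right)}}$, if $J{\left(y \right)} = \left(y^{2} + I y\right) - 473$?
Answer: $\frac{1036651}{2911680} \approx 0.35603$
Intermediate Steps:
$I = 146$ ($I = \left(-2\right) \left(-73\right) = 146$)
$J{\left(y \right)} = -473 + y^{2} + 146 y$ ($J{\left(y \right)} = \left(y^{2} + 146 y\right) - 473 = -473 + y^{2} + 146 y$)
$\frac{-1155791 + 119140}{-4111482 + J{\left(-1171 \right)}} = \frac{-1155791 + 119140}{-4111482 + \left(-473 + \left(-1171\right)^{2} + 146 \left(-1171\right)\right)} = - \frac{1036651}{-4111482 - -1199802} = - \frac{1036651}{-4111482 + 1199802} = - \frac{1036651}{-2911680} = \left(-1036651\right) \left(- \frac{1}{2911680}\right) = \frac{1036651}{2911680}$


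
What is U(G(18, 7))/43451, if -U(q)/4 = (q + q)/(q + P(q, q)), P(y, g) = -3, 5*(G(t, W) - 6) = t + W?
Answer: -11/43451 ≈ -0.00025316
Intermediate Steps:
G(t, W) = 6 + W/5 + t/5 (G(t, W) = 6 + (t + W)/5 = 6 + (W + t)/5 = 6 + (W/5 + t/5) = 6 + W/5 + t/5)
U(q) = -8*q/(-3 + q) (U(q) = -4*(q + q)/(q - 3) = -4*2*q/(-3 + q) = -8*q/(-3 + q))
U(G(18, 7))/43451 = -8*(6 + (⅕)*7 + (⅕)*18)/(-3 + (6 + (⅕)*7 + (⅕)*18))/43451 = -8*(6 + 7/5 + 18/5)/(-3 + (6 + 7/5 + 18/5))*(1/43451) = -8*11/(-3 + 11)*(1/43451) = -8*11/8*(1/43451) = -8*11*⅛*(1/43451) = -11*1/43451 = -11/43451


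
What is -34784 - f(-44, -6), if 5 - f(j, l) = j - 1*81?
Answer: -34914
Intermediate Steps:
f(j, l) = 86 - j (f(j, l) = 5 - (j - 1*81) = 5 - (j - 81) = 5 - (-81 + j) = 5 + (81 - j) = 86 - j)
-34784 - f(-44, -6) = -34784 - (86 - 1*(-44)) = -34784 - (86 + 44) = -34784 - 1*130 = -34784 - 130 = -34914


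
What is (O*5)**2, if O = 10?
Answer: 2500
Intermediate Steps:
(O*5)**2 = (10*5)**2 = 50**2 = 2500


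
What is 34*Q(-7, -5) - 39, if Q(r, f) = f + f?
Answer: -379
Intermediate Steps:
Q(r, f) = 2*f
34*Q(-7, -5) - 39 = 34*(2*(-5)) - 39 = 34*(-10) - 39 = -340 - 39 = -379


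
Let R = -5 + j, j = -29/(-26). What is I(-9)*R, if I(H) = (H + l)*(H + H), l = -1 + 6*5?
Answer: 18180/13 ≈ 1398.5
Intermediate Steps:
l = 29 (l = -1 + 30 = 29)
j = 29/26 (j = -29*(-1/26) = 29/26 ≈ 1.1154)
I(H) = 2*H*(29 + H) (I(H) = (H + 29)*(H + H) = (29 + H)*(2*H) = 2*H*(29 + H))
R = -101/26 (R = -5 + 29/26 = -101/26 ≈ -3.8846)
I(-9)*R = (2*(-9)*(29 - 9))*(-101/26) = (2*(-9)*20)*(-101/26) = -360*(-101/26) = 18180/13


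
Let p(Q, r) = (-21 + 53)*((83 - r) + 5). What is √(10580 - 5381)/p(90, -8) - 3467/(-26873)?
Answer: 3467/26873 + √5199/3072 ≈ 0.15249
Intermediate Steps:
p(Q, r) = 2816 - 32*r (p(Q, r) = 32*(88 - r) = 2816 - 32*r)
√(10580 - 5381)/p(90, -8) - 3467/(-26873) = √(10580 - 5381)/(2816 - 32*(-8)) - 3467/(-26873) = √5199/(2816 + 256) - 3467*(-1/26873) = √5199/3072 + 3467/26873 = 3467/26873 + √5199/3072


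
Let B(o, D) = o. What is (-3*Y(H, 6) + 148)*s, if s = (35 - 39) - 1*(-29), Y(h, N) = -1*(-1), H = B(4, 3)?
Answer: 3625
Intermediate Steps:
H = 4
Y(h, N) = 1
s = 25 (s = -4 + 29 = 25)
(-3*Y(H, 6) + 148)*s = (-3*1 + 148)*25 = (-3 + 148)*25 = 145*25 = 3625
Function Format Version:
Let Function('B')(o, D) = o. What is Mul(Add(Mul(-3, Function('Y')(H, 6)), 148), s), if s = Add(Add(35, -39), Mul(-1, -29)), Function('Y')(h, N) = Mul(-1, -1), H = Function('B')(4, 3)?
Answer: 3625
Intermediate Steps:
H = 4
Function('Y')(h, N) = 1
s = 25 (s = Add(-4, 29) = 25)
Mul(Add(Mul(-3, Function('Y')(H, 6)), 148), s) = Mul(Add(Mul(-3, 1), 148), 25) = Mul(Add(-3, 148), 25) = Mul(145, 25) = 3625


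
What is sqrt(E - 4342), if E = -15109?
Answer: I*sqrt(19451) ≈ 139.47*I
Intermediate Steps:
sqrt(E - 4342) = sqrt(-15109 - 4342) = sqrt(-19451) = I*sqrt(19451)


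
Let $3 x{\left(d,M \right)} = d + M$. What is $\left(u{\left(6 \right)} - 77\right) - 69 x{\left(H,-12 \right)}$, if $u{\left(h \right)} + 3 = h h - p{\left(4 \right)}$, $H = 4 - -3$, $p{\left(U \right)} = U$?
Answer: $67$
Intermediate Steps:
$H = 7$ ($H = 4 + 3 = 7$)
$u{\left(h \right)} = -7 + h^{2}$ ($u{\left(h \right)} = -3 + \left(h h - 4\right) = -3 + \left(h^{2} - 4\right) = -3 + \left(-4 + h^{2}\right) = -7 + h^{2}$)
$x{\left(d,M \right)} = \frac{M}{3} + \frac{d}{3}$ ($x{\left(d,M \right)} = \frac{d + M}{3} = \frac{M + d}{3} = \frac{M}{3} + \frac{d}{3}$)
$\left(u{\left(6 \right)} - 77\right) - 69 x{\left(H,-12 \right)} = \left(\left(-7 + 6^{2}\right) - 77\right) - 69 \left(\frac{1}{3} \left(-12\right) + \frac{1}{3} \cdot 7\right) = \left(\left(-7 + 36\right) - 77\right) - 69 \left(-4 + \frac{7}{3}\right) = \left(29 - 77\right) - -115 = -48 + 115 = 67$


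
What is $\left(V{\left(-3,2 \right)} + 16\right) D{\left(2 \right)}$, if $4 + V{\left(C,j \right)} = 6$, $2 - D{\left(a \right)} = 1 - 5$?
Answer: $108$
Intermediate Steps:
$D{\left(a \right)} = 6$ ($D{\left(a \right)} = 2 - \left(1 - 5\right) = 2 - -4 = 2 + 4 = 6$)
$V{\left(C,j \right)} = 2$ ($V{\left(C,j \right)} = -4 + 6 = 2$)
$\left(V{\left(-3,2 \right)} + 16\right) D{\left(2 \right)} = \left(2 + 16\right) 6 = 18 \cdot 6 = 108$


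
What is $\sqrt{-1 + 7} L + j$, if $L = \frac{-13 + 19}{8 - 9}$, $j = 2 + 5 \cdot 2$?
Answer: $12 - 6 \sqrt{6} \approx -2.6969$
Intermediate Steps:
$j = 12$ ($j = 2 + 10 = 12$)
$L = -6$ ($L = \frac{6}{-1} = 6 \left(-1\right) = -6$)
$\sqrt{-1 + 7} L + j = \sqrt{-1 + 7} \left(-6\right) + 12 = \sqrt{6} \left(-6\right) + 12 = - 6 \sqrt{6} + 12 = 12 - 6 \sqrt{6}$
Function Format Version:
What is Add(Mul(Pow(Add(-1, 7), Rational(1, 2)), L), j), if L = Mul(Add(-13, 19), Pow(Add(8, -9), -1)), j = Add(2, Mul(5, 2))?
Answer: Add(12, Mul(-6, Pow(6, Rational(1, 2)))) ≈ -2.6969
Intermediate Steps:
j = 12 (j = Add(2, 10) = 12)
L = -6 (L = Mul(6, Pow(-1, -1)) = Mul(6, -1) = -6)
Add(Mul(Pow(Add(-1, 7), Rational(1, 2)), L), j) = Add(Mul(Pow(Add(-1, 7), Rational(1, 2)), -6), 12) = Add(Mul(Pow(6, Rational(1, 2)), -6), 12) = Add(Mul(-6, Pow(6, Rational(1, 2))), 12) = Add(12, Mul(-6, Pow(6, Rational(1, 2))))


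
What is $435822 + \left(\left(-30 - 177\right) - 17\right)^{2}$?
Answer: $485998$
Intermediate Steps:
$435822 + \left(\left(-30 - 177\right) - 17\right)^{2} = 435822 + \left(-207 - 17\right)^{2} = 435822 + \left(-224\right)^{2} = 435822 + 50176 = 485998$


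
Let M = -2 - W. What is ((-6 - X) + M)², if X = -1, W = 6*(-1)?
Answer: 1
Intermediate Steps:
W = -6
M = 4 (M = -2 - 1*(-6) = -2 + 6 = 4)
((-6 - X) + M)² = ((-6 - 1*(-1)) + 4)² = ((-6 + 1) + 4)² = (-5 + 4)² = (-1)² = 1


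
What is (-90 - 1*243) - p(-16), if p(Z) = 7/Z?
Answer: -5321/16 ≈ -332.56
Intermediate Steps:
(-90 - 1*243) - p(-16) = (-90 - 1*243) - 7/(-16) = (-90 - 243) - 7*(-1)/16 = -333 - 1*(-7/16) = -333 + 7/16 = -5321/16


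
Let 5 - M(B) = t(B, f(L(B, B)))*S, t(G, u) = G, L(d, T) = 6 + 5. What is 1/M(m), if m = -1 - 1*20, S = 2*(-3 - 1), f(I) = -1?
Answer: -1/163 ≈ -0.0061350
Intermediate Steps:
L(d, T) = 11
S = -8 (S = 2*(-4) = -8)
m = -21 (m = -1 - 20 = -21)
M(B) = 5 + 8*B (M(B) = 5 - B*(-8) = 5 - (-8)*B = 5 + 8*B)
1/M(m) = 1/(5 + 8*(-21)) = 1/(5 - 168) = 1/(-163) = -1/163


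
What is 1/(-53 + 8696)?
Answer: 1/8643 ≈ 0.00011570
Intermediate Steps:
1/(-53 + 8696) = 1/8643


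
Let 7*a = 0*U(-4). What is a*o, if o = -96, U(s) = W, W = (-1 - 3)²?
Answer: 0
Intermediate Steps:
W = 16 (W = (-4)² = 16)
U(s) = 16
a = 0 (a = (0*16)/7 = (⅐)*0 = 0)
a*o = 0*(-96) = 0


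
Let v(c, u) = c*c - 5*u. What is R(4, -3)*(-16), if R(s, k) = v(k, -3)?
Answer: -384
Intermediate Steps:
v(c, u) = c² - 5*u
R(s, k) = 15 + k² (R(s, k) = k² - 5*(-3) = k² + 15 = 15 + k²)
R(4, -3)*(-16) = (15 + (-3)²)*(-16) = (15 + 9)*(-16) = 24*(-16) = -384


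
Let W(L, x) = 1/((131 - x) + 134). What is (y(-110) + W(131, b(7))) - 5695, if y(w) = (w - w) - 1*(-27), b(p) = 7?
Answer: -1462343/258 ≈ -5668.0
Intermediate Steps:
W(L, x) = 1/(265 - x)
y(w) = 27 (y(w) = 0 + 27 = 27)
(y(-110) + W(131, b(7))) - 5695 = (27 - 1/(-265 + 7)) - 5695 = (27 - 1/(-258)) - 5695 = (27 - 1*(-1/258)) - 5695 = (27 + 1/258) - 5695 = 6967/258 - 5695 = -1462343/258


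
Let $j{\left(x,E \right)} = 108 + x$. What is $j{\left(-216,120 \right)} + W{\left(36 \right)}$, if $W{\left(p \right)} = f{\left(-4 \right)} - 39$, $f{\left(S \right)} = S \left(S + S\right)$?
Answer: $-115$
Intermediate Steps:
$f{\left(S \right)} = 2 S^{2}$ ($f{\left(S \right)} = S 2 S = 2 S^{2}$)
$W{\left(p \right)} = -7$ ($W{\left(p \right)} = 2 \left(-4\right)^{2} - 39 = 2 \cdot 16 - 39 = 32 - 39 = -7$)
$j{\left(-216,120 \right)} + W{\left(36 \right)} = \left(108 - 216\right) - 7 = -108 - 7 = -115$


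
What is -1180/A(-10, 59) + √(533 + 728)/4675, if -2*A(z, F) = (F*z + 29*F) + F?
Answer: 2 + √1261/4675 ≈ 2.0076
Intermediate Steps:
A(z, F) = -15*F - F*z/2 (A(z, F) = -((F*z + 29*F) + F)/2 = -((29*F + F*z) + F)/2 = -(30*F + F*z)/2 = -15*F - F*z/2)
-1180/A(-10, 59) + √(533 + 728)/4675 = -1180*(-2/(59*(30 - 10))) + √(533 + 728)/4675 = -1180/((-½*59*20)) + √1261*(1/4675) = -1180/(-590) + √1261/4675 = -1180*(-1/590) + √1261/4675 = 2 + √1261/4675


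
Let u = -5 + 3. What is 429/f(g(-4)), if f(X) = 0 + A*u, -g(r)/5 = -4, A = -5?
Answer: 429/10 ≈ 42.900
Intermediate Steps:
g(r) = 20 (g(r) = -5*(-4) = 20)
u = -2
f(X) = 10 (f(X) = 0 - 5*(-2) = 0 + 10 = 10)
429/f(g(-4)) = 429/10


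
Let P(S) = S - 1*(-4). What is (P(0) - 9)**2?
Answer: 25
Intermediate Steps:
P(S) = 4 + S (P(S) = S + 4 = 4 + S)
(P(0) - 9)**2 = ((4 + 0) - 9)**2 = (4 - 9)**2 = (-5)**2 = 25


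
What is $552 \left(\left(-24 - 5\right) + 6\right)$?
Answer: $-12696$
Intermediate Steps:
$552 \left(\left(-24 - 5\right) + 6\right) = 552 \left(-29 + 6\right) = 552 \left(-23\right) = -12696$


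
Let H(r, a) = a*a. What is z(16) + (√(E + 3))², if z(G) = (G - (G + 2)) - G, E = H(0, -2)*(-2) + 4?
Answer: -19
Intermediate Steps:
H(r, a) = a²
E = -4 (E = (-2)²*(-2) + 4 = 4*(-2) + 4 = -8 + 4 = -4)
z(G) = -2 - G (z(G) = (G - (2 + G)) - G = (G + (-2 - G)) - G = -2 - G)
z(16) + (√(E + 3))² = (-2 - 1*16) + (√(-4 + 3))² = (-2 - 16) + (√(-1))² = -18 + I² = -18 - 1 = -19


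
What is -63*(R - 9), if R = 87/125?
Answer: 65394/125 ≈ 523.15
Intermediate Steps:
R = 87/125 (R = 87*(1/125) = 87/125 ≈ 0.69600)
-63*(R - 9) = -63*(87/125 - 9) = -63*(-1038/125) = 65394/125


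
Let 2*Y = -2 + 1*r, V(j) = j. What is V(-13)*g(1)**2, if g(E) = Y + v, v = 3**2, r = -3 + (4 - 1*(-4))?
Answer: -5733/4 ≈ -1433.3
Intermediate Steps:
r = 5 (r = -3 + (4 + 4) = -3 + 8 = 5)
v = 9
Y = 3/2 (Y = (-2 + 1*5)/2 = (-2 + 5)/2 = (1/2)*3 = 3/2 ≈ 1.5000)
g(E) = 21/2 (g(E) = 3/2 + 9 = 21/2)
V(-13)*g(1)**2 = -13*(21/2)**2 = -13*441/4 = -5733/4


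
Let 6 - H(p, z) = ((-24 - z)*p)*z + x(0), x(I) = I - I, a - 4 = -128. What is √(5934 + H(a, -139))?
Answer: 10*I*√19762 ≈ 1405.8*I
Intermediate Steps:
a = -124 (a = 4 - 128 = -124)
x(I) = 0
H(p, z) = 6 - p*z*(-24 - z) (H(p, z) = 6 - (((-24 - z)*p)*z + 0) = 6 - ((p*(-24 - z))*z + 0) = 6 - (p*z*(-24 - z) + 0) = 6 - p*z*(-24 - z))
√(5934 + H(a, -139)) = √(5934 + (6 - 124*(-139)² + 24*(-124)*(-139))) = √(5934 + (6 - 124*19321 + 413664)) = √(5934 + (6 - 2395804 + 413664)) = √(5934 - 1982134) = √(-1976200) = 10*I*√19762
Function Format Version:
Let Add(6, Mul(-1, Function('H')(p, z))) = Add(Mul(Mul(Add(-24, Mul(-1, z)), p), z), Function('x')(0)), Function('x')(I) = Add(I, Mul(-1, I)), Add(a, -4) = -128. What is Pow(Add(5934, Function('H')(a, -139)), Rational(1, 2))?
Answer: Mul(10, I, Pow(19762, Rational(1, 2))) ≈ Mul(1405.8, I)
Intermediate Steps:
a = -124 (a = Add(4, -128) = -124)
Function('x')(I) = 0
Function('H')(p, z) = Add(6, Mul(-1, p, z, Add(-24, Mul(-1, z)))) (Function('H')(p, z) = Add(6, Mul(-1, Add(Mul(Mul(Add(-24, Mul(-1, z)), p), z), 0))) = Add(6, Mul(-1, Add(Mul(Mul(p, Add(-24, Mul(-1, z))), z), 0))) = Add(6, Mul(-1, Add(Mul(p, z, Add(-24, Mul(-1, z))), 0))) = Add(6, Mul(-1, Mul(p, z, Add(-24, Mul(-1, z))))) = Add(6, Mul(-1, p, z, Add(-24, Mul(-1, z)))))
Pow(Add(5934, Function('H')(a, -139)), Rational(1, 2)) = Pow(Add(5934, Add(6, Mul(-124, Pow(-139, 2)), Mul(24, -124, -139))), Rational(1, 2)) = Pow(Add(5934, Add(6, Mul(-124, 19321), 413664)), Rational(1, 2)) = Pow(Add(5934, Add(6, -2395804, 413664)), Rational(1, 2)) = Pow(Add(5934, -1982134), Rational(1, 2)) = Pow(-1976200, Rational(1, 2)) = Mul(10, I, Pow(19762, Rational(1, 2)))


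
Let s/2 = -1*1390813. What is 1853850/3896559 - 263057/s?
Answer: 2060578160321/3612923274978 ≈ 0.57034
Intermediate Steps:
s = -2781626 (s = 2*(-1*1390813) = 2*(-1390813) = -2781626)
1853850/3896559 - 263057/s = 1853850/3896559 - 263057/(-2781626) = 1853850*(1/3896559) - 263057*(-1/2781626) = 617950/1298853 + 263057/2781626 = 2060578160321/3612923274978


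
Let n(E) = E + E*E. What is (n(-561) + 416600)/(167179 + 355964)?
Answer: 730760/523143 ≈ 1.3969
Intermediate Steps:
n(E) = E + E²
(n(-561) + 416600)/(167179 + 355964) = (-561*(1 - 561) + 416600)/(167179 + 355964) = (-561*(-560) + 416600)/523143 = (314160 + 416600)*(1/523143) = 730760*(1/523143) = 730760/523143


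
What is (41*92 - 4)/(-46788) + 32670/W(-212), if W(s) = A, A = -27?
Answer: -4718104/3899 ≈ -1210.1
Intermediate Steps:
W(s) = -27
(41*92 - 4)/(-46788) + 32670/W(-212) = (41*92 - 4)/(-46788) + 32670/(-27) = (3772 - 4)*(-1/46788) + 32670*(-1/27) = 3768*(-1/46788) - 1210 = -314/3899 - 1210 = -4718104/3899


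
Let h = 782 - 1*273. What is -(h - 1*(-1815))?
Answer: -2324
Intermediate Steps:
h = 509 (h = 782 - 273 = 509)
-(h - 1*(-1815)) = -(509 - 1*(-1815)) = -(509 + 1815) = -1*2324 = -2324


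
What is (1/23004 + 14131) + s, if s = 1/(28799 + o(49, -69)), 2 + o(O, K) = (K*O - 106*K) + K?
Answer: 1179677308781/83481516 ≈ 14131.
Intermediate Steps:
o(O, K) = -2 - 105*K + K*O (o(O, K) = -2 + ((K*O - 106*K) + K) = -2 + ((-106*K + K*O) + K) = -2 + (-105*K + K*O) = -2 - 105*K + K*O)
s = 1/32661 (s = 1/(28799 + (-2 - 105*(-69) - 69*49)) = 1/(28799 + (-2 + 7245 - 3381)) = 1/(28799 + 3862) = 1/32661 ≈ 3.0618e-5)
(1/23004 + 14131) + s = (1/23004 + 14131) + 1/32661 = 325069525/23004 + 1/32661 = 1179677308781/83481516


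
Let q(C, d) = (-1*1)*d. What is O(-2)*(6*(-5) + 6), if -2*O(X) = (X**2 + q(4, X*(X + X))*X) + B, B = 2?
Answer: 264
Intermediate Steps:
q(C, d) = -d
O(X) = -1 + X**3 - X**2/2 (O(X) = -((X**2 + (-X*(X + X))*X) + 2)/2 = -((X**2 + (-X*2*X)*X) + 2)/2 = -((X**2 + (-2*X**2)*X) + 2)/2 = -((X**2 - 2*X**3) + 2)/2 = -(2 + X**2 - 2*X**3)/2 = -1 + X**3 - X**2/2)
O(-2)*(6*(-5) + 6) = (-1 + (-2)**3 - 1/2*(-2)**2)*(6*(-5) + 6) = (-1 - 8 - 1/2*4)*(-30 + 6) = (-1 - 8 - 2)*(-24) = -11*(-24) = 264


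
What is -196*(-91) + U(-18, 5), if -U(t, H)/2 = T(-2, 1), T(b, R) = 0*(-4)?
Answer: 17836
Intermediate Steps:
T(b, R) = 0
U(t, H) = 0 (U(t, H) = -2*0 = 0)
-196*(-91) + U(-18, 5) = -196*(-91) + 0 = 17836 + 0 = 17836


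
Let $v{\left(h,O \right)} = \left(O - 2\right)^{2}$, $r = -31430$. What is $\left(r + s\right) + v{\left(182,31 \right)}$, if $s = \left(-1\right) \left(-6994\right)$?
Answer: $-23595$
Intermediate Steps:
$v{\left(h,O \right)} = \left(-2 + O\right)^{2}$
$s = 6994$
$\left(r + s\right) + v{\left(182,31 \right)} = \left(-31430 + 6994\right) + \left(-2 + 31\right)^{2} = -24436 + 29^{2} = -24436 + 841 = -23595$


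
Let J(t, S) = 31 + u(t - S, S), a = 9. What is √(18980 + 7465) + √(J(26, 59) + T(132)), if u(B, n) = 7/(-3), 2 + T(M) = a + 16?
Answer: √26445 + √465/3 ≈ 169.81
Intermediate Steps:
T(M) = 23 (T(M) = -2 + (9 + 16) = -2 + 25 = 23)
u(B, n) = -7/3 (u(B, n) = 7*(-⅓) = -7/3)
J(t, S) = 86/3 (J(t, S) = 31 - 7/3 = 86/3)
√(18980 + 7465) + √(J(26, 59) + T(132)) = √(18980 + 7465) + √(86/3 + 23) = √26445 + √(155/3) = √26445 + √465/3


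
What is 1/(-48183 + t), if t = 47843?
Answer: -1/340 ≈ -0.0029412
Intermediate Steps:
1/(-48183 + t) = 1/(-48183 + 47843) = 1/(-340) = -1/340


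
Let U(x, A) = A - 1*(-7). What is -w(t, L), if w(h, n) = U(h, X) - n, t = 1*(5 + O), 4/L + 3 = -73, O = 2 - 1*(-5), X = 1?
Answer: -153/19 ≈ -8.0526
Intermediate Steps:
O = 7 (O = 2 + 5 = 7)
U(x, A) = 7 + A (U(x, A) = A + 7 = 7 + A)
L = -1/19 (L = 4/(-3 - 73) = 4/(-76) = 4*(-1/76) = -1/19 ≈ -0.052632)
t = 12 (t = 1*(5 + 7) = 1*12 = 12)
w(h, n) = 8 - n (w(h, n) = (7 + 1) - n = 8 - n)
-w(t, L) = -(8 - 1*(-1/19)) = -(8 + 1/19) = -1*153/19 = -153/19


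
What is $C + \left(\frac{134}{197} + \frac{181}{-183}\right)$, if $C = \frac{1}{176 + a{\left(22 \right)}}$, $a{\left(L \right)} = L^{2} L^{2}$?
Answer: $- \frac{870121423}{2817169344} \approx -0.30886$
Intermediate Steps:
$a{\left(L \right)} = L^{4}$
$C = \frac{1}{234432}$ ($C = \frac{1}{176 + 22^{4}} = \frac{1}{176 + 234256} = \frac{1}{234432} \approx 4.2656 \cdot 10^{-6}$)
$C + \left(\frac{134}{197} + \frac{181}{-183}\right) = \frac{1}{234432} + \left(\frac{134}{197} + \frac{181}{-183}\right) = \frac{1}{234432} + \left(134 \cdot \frac{1}{197} + 181 \left(- \frac{1}{183}\right)\right) = \frac{1}{234432} + \left(\frac{134}{197} - \frac{181}{183}\right) = \frac{1}{234432} - \frac{11135}{36051} = - \frac{870121423}{2817169344}$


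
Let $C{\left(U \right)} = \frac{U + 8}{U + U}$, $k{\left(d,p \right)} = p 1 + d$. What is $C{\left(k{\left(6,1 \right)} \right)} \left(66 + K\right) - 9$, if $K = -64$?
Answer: $- \frac{48}{7} \approx -6.8571$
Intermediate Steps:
$k{\left(d,p \right)} = d + p$ ($k{\left(d,p \right)} = p + d = d + p$)
$C{\left(U \right)} = \frac{8 + U}{2 U}$
$C{\left(k{\left(6,1 \right)} \right)} \left(66 + K\right) - 9 = \frac{8 + \left(6 + 1\right)}{2 \left(6 + 1\right)} \left(66 - 64\right) - 9 = \frac{8 + 7}{2 \cdot 7} \cdot 2 - 9 = \frac{1}{2} \cdot \frac{1}{7} \cdot 15 \cdot 2 - 9 = \frac{15}{14} \cdot 2 - 9 = \frac{15}{7} - 9 = - \frac{48}{7}$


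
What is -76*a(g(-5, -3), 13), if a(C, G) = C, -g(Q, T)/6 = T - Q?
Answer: 912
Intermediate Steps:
g(Q, T) = -6*T + 6*Q (g(Q, T) = -6*(T - Q) = -6*T + 6*Q)
-76*a(g(-5, -3), 13) = -76*(-6*(-3) + 6*(-5)) = -76*(18 - 30) = -76*(-12) = 912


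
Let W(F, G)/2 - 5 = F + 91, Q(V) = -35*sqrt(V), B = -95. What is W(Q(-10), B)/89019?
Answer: 64/29673 - 10*I*sqrt(10)/12717 ≈ 0.0021568 - 0.0024867*I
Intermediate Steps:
Q(V) = -35*sqrt(V)
W(F, G) = 192 + 2*F (W(F, G) = 10 + 2*(F + 91) = 10 + 2*(91 + F) = 10 + (182 + 2*F) = 192 + 2*F)
W(Q(-10), B)/89019 = (192 + 2*(-35*I*sqrt(10)))/89019 = (192 + 2*(-35*I*sqrt(10)))*(1/89019) = (192 - 70*I*sqrt(10))*(1/89019) = 64/29673 - 10*I*sqrt(10)/12717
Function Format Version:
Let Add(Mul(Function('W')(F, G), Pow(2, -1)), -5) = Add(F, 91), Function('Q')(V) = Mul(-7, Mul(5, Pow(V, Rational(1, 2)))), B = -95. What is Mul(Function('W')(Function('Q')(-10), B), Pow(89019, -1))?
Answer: Add(Rational(64, 29673), Mul(Rational(-10, 12717), I, Pow(10, Rational(1, 2)))) ≈ Add(0.0021568, Mul(-0.0024867, I))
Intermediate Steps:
Function('Q')(V) = Mul(-35, Pow(V, Rational(1, 2)))
Function('W')(F, G) = Add(192, Mul(2, F)) (Function('W')(F, G) = Add(10, Mul(2, Add(F, 91))) = Add(10, Mul(2, Add(91, F))) = Add(10, Add(182, Mul(2, F))) = Add(192, Mul(2, F)))
Mul(Function('W')(Function('Q')(-10), B), Pow(89019, -1)) = Mul(Add(192, Mul(2, Mul(-35, Pow(-10, Rational(1, 2))))), Pow(89019, -1)) = Mul(Add(192, Mul(2, Mul(-35, Mul(I, Pow(10, Rational(1, 2)))))), Rational(1, 89019)) = Mul(Add(192, Mul(2, Mul(-35, I, Pow(10, Rational(1, 2))))), Rational(1, 89019)) = Mul(Add(192, Mul(-70, I, Pow(10, Rational(1, 2)))), Rational(1, 89019)) = Add(Rational(64, 29673), Mul(Rational(-10, 12717), I, Pow(10, Rational(1, 2))))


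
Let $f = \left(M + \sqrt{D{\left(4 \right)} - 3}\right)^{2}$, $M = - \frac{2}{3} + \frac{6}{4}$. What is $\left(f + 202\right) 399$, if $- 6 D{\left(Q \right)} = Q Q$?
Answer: $\frac{943369}{12} + \frac{665 i \sqrt{51}}{3} \approx 78614.0 + 1583.0 i$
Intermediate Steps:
$D{\left(Q \right)} = - \frac{Q^{2}}{6}$ ($D{\left(Q \right)} = - \frac{Q Q}{6} = - \frac{Q^{2}}{6}$)
$M = \frac{5}{6}$ ($M = \left(-2\right) \frac{1}{3} + 6 \cdot \frac{1}{4} = - \frac{2}{3} + \frac{3}{2} = \frac{5}{6} \approx 0.83333$)
$f = \left(\frac{5}{6} + \frac{i \sqrt{51}}{3}\right)^{2}$ ($f = \left(\frac{5}{6} + \sqrt{- \frac{4^{2}}{6} - 3}\right)^{2} = \left(\frac{5}{6} + \sqrt{\left(- \frac{1}{6}\right) 16 - 3}\right)^{2} = \left(\frac{5}{6} + \sqrt{- \frac{8}{3} - 3}\right)^{2} = \left(\frac{5}{6} + \sqrt{- \frac{17}{3}}\right)^{2} = \left(\frac{5}{6} + \frac{i \sqrt{51}}{3}\right)^{2} \approx -4.9722 + 3.9675 i$)
$\left(f + 202\right) 399 = \left(\left(- \frac{179}{36} + \frac{5 i \sqrt{51}}{9}\right) + 202\right) 399 = \left(\frac{7093}{36} + \frac{5 i \sqrt{51}}{9}\right) 399 = \frac{943369}{12} + \frac{665 i \sqrt{51}}{3}$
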